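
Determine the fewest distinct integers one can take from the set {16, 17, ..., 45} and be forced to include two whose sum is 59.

17

A set avoiding the sum 59 can contain at most one of each pair {x, 59−x}, plus the 2 elements whose complement lies outside the range.
The integers 30, …, 45 (16 of them) are such a set: any two sum to at least 30+31 = 61 > 59.
Pigeonhole: any 17th integer completes one of the 14 pairs, so 17 choices force a sum of 59.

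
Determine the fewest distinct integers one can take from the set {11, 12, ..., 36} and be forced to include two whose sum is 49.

15

A set avoiding the sum 49 can contain at most one of each pair {x, 49−x}, plus the 2 elements whose complement lies outside the range.
The integers 11, …, 24 (14 of them) are such a set: any two sum to at least 11+12 = 23 and at most 23+24 = 47 < 49.
Any 15th integer completes one of the 12 pairs, so 15 choices force a sum of 49.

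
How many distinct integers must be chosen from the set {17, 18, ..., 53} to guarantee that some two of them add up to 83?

Two chosen integers sum to 83 exactly when both halves of some pair {x, 83−x} with 30 ≤ x ≤ 83−x ≤ 53 are chosen — 12 such pairs.
The remaining 13 elements (those with no distinct partner in range) can never complete a 83-sum, so the worst case takes all of them and one from each pair: 13 + 12 = 25.
The 26th integer has to be the second member of some pair, so 25 + 1 = 26.

26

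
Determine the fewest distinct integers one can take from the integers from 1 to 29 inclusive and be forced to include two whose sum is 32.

Two chosen integers sum to 32 exactly when both halves of some pair {x, 32−x} with 3 ≤ x ≤ 32−x ≤ 29 are chosen — 13 such pairs.
The remaining 3 elements (those with no distinct partner in range) can never complete a 32-sum, so the worst case takes all of them and one from each pair: 3 + 13 = 16.
By pigeonhole, the 17th integer has to be the second member of some pair, so 16 + 1 = 17.

17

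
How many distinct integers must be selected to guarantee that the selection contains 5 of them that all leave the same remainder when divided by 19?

77

The 19 residue classes mod 19 are the pigeonholes.
With 76 integers one could put 4 in each residue class and have no class reach 5.
The 77th integer pushes some class to 5, so 19·4 + 1 = 77.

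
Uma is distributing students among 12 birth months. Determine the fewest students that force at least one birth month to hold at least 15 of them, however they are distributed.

169

With 168 students one could put exactly 14 in each of the 12 birth months, and no birth month would reach 15.
Pigeonhole: one more student must land in a birth month that already has 14, giving it 15.
So 12 × 14 + 1 = 169 students are required.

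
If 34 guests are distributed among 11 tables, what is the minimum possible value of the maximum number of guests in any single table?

The 11 tables are the holes and the 34 guests are the pigeons.
If every table held at most 3 guests, the total would be at most 11 × 3 = 33, which is less than 34.
So some table holds at least ⌈34/11⌉ = 4 guests.

4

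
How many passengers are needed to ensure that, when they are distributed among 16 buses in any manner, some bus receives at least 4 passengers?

With 48 passengers one could put exactly 3 in each of the 16 buses, and no bus would reach 4.
Pigeonhole: one more passenger must land in a bus that already has 3, giving it 4.
So 16 × 3 + 1 = 49 passengers are required.

49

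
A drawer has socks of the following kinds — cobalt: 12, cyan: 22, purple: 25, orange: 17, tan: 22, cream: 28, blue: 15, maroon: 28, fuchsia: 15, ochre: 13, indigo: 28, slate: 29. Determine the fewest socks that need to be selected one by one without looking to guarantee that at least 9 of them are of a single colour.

An adversary could hand out at most 8 socks per colour: 8 + 8 + 8 + 8 + 8 + 8 + 8 + 8 + 8 + 8 + 8 + 8 = 96 socks and still no colour has 9.
Pigeonhole: one more sock lands in a colour already at 8, so 97 draws are enough and 96 are not.

97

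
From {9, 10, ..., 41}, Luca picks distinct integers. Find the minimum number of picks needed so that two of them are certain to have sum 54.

20

A set avoiding the sum 54 can contain at most one of each pair {x, 54−x}, plus the 5 elements whose complement lies outside the range or equal to its own complement.
The integers 9, …, 27 (19 of them) are such a set: any two sum to at least 9+10 = 19 and at most 26+27 = 53 < 54.
Any 20th integer completes one of the 14 pairs, so 20 choices force a sum of 54.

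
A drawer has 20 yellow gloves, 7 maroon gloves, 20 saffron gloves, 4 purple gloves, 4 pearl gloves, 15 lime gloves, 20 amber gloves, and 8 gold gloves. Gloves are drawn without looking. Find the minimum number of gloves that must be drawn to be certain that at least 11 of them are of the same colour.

An adversary could hand out at most 10 gloves per colour (4 colours run out sooner): 10 + 7 + 10 + 4 + 4 + 10 + 10 + 8 = 63 gloves and still no colour has 11.
One more glove lands in a colour already at 10, so 64 draws are enough and 63 are not.

64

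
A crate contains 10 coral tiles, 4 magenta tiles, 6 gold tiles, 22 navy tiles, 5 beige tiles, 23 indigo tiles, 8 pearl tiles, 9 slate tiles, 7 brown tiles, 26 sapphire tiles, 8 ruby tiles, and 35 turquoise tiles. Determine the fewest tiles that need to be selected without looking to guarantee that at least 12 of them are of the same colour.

102

By pigeonhole, put each drawn tile into a box by colour. The largest draw with every box below 12 takes min(count, 11) from each colour; colours with fewer than 11 contribute all they have.
Σ min(cᵢ, 11) = 10 + 4 + 6 + 11 + 5 + 11 + 8 + 9 + 7 + 11 + 8 + 11 = 101.
Draw number 101 + 1 = 102 must push one box to 12.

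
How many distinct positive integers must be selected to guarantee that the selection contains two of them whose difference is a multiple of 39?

Integers whose pairwise differences are multiples of 39 are exactly those sharing a remainder mod 39. By pigeonhole, the 39 residue classes mod 39 are the pigeonholes.
With 39 integers one could put 1 in each residue class and have no class reach 2.
The 40th integer pushes some class to 2, so 39·1 + 1 = 40.

40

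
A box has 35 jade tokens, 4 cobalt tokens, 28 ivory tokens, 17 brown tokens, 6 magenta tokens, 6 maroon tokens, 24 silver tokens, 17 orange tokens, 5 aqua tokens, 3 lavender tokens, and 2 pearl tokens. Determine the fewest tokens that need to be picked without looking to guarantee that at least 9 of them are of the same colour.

An adversary could hand out at most 8 tokens per colour (6 colours run out sooner): 8 + 4 + 8 + 8 + 6 + 6 + 8 + 8 + 5 + 3 + 2 = 66 tokens and still no colour has 9.
One more token lands in a colour already at 8, so 67 draws are enough and 66 are not.

67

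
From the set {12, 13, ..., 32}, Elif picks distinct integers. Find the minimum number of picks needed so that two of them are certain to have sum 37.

15

Group the elements by complementary pair {x, 37−x}: {12,25}, {13,24}, {14,23}, …, giving 7 two-element pairs and 7 integers whose partner 37−x falls outside [12,32].
Treating each of those 14 groups as a pigeonhole, one can pick one integer per group — 14 integers — with no two summing to 37.
The 15th integer lands in an occupied pair, forcing a sum of 37.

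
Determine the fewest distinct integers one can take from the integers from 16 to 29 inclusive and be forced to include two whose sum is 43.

Group the elements by complementary pair {x, 43−x}: {16,27}, {17,26}, {18,25}, …, giving 6 two-element pairs and 2 integers whose partner 43−x falls outside [16,29].
Treating each of those 8 groups as a pigeonhole, one can pick one integer per group — 8 integers — with no two summing to 43.
The 9th integer lands in an occupied pair, forcing a sum of 43.

9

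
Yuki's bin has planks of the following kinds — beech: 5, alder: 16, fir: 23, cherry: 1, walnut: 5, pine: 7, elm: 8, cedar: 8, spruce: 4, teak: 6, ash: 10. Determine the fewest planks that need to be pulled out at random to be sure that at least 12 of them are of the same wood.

Pigeonhole: the 11 woods are the holes; the planks drawn are the pigeons.
To avoid 12 of any one wood, the worst case takes at most 11 of each wood, or every plank of a wood that has fewer than 11.
That gives 5 + 11 + 11 + 1 + 5 + 7 + 8 + 8 + 4 + 6 + 10 = 76 planks with no wood reaching 12.
The next plank forces some wood to 12, so 76 + 1 = 77.

77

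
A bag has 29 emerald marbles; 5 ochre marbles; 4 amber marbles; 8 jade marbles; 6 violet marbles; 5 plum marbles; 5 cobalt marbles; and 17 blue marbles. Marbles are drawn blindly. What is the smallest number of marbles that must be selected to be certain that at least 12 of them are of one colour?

56

By the pigeonhole principle, put each drawn marble into a box by colour. The largest draw with every box below 12 takes min(count, 11) from each colour; colours with fewer than 11 contribute all they have.
Σ min(cᵢ, 11) = 11 + 5 + 4 + 8 + 6 + 5 + 5 + 11 = 55.
Draw number 55 + 1 = 56 must push one box to 12.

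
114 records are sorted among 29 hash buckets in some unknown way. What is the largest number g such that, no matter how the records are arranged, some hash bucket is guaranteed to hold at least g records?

4

Pigeonhole: the 29 hash buckets are the holes and the 114 records are the pigeons.
If every hash bucket held at most 3 records, the total would be at most 29 × 3 = 87, which is less than 114.
So some hash bucket holds at least ⌈114/29⌉ = 4 records.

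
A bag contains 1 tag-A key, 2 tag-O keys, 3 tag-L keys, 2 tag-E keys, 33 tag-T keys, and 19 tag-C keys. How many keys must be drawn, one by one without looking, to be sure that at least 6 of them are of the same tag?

19

By the pigeonhole principle, put each drawn key into a box by tag. The largest draw with every box below 6 takes min(count, 5) from each tag; tags with fewer than 5 contribute all they have.
Σ min(cᵢ, 5) = 1 + 2 + 3 + 2 + 5 + 5 = 18.
Draw number 18 + 1 = 19 must push one box to 6.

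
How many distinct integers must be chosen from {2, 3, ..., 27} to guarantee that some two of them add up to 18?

A set avoiding the sum 18 can contain at most one of each pair {x, 18−x}, plus the 12 elements whose complement lies outside the range or equal to its own complement.
The integers 9, …, 27 (19 of them) are such a set: any two sum to at least 9+10 = 19 > 18.
Pigeonhole: any 20th integer completes one of the 7 pairs, so 20 choices force a sum of 18.

20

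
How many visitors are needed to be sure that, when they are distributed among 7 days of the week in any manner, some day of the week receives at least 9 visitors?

With 56 visitors one could put exactly 8 in each of the 7 days of the week, and no day of the week would reach 9.
By the pigeonhole principle, one more visitor must land in a day of the week that already has 8, giving it 9.
So 7 × 8 + 1 = 57 visitors are required.

57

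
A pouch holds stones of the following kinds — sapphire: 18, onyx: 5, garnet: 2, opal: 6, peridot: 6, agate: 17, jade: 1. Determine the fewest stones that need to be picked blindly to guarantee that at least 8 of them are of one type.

By pigeonhole, the 7 types are the holes; the stones drawn are the pigeons.
To avoid 8 of any one type, the worst case takes at most 7 of each type, or every stone of a type that has fewer than 7.
That gives 7 + 5 + 2 + 6 + 6 + 7 + 1 = 34 stones with no type reaching 8.
The next stone forces some type to 8, so 34 + 1 = 35.

35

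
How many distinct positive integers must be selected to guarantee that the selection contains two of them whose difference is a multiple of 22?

Integers whose pairwise differences are multiples of 22 are exactly those sharing a remainder mod 22. The 22 residue classes mod 22 are the pigeonholes.
With 22 integers one could put 1 in each residue class and have no class reach 2.
The 23rd integer pushes some class to 2, so 22·1 + 1 = 23.

23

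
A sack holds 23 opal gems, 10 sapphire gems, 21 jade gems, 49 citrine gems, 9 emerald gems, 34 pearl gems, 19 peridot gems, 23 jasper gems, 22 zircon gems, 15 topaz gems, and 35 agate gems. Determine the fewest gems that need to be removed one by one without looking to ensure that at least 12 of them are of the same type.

Put each drawn gem into a box by type. The largest draw with every box below 12 takes min(count, 11) from each type; types with fewer than 11 contribute all they have.
Σ min(cᵢ, 11) = 11 + 10 + 11 + 11 + 9 + 11 + 11 + 11 + 11 + 11 + 11 = 118.
Draw number 118 + 1 = 119 must push one box to 12.

119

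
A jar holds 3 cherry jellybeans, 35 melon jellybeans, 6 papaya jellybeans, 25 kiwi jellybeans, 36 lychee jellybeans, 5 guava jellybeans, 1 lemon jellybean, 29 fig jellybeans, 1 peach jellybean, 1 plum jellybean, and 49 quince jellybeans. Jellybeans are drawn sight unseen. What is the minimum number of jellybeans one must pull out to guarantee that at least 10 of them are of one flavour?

An adversary could hand out at most 9 jellybeans per flavour (6 flavours run out sooner): 3 + 9 + 6 + 9 + 9 + 5 + 1 + 9 + 1 + 1 + 9 = 62 jellybeans and still no flavour has 10.
One more jellybean lands in a flavour already at 9, so 63 draws are enough and 62 are not.

63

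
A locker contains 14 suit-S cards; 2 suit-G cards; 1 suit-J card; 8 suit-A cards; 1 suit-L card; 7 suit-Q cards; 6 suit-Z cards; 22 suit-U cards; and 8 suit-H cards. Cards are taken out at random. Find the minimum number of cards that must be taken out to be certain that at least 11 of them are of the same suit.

54

The 9 suits are the holes; the cards drawn are the pigeons.
To avoid 11 of any one suit, the worst case takes at most 10 of each suit, or every card of a suit that has fewer than 10.
That gives 10 + 2 + 1 + 8 + 1 + 7 + 6 + 10 + 8 = 53 cards with no suit reaching 11.
The next card forces some suit to 11, so 53 + 1 = 54.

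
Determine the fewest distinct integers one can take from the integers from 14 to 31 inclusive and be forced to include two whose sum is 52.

Two chosen integers sum to 52 exactly when both halves of some pair {x, 52−x} with 21 ≤ x ≤ 52−x ≤ 31 are chosen — 5 such pairs.
The remaining 8 elements (those with no distinct partner in range) can never complete a 52-sum, so the worst case takes all of them and one from each pair: 8 + 5 = 13.
By the pigeonhole principle, the 14th integer has to be the second member of some pair, so 13 + 1 = 14.

14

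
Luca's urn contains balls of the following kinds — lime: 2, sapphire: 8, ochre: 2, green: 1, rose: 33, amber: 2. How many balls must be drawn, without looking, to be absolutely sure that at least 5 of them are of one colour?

By the pigeonhole principle, the 6 colours are the holes; the balls drawn are the pigeons.
To avoid 5 of any one colour, the worst case takes at most 4 of each colour, or every ball of a colour that has fewer than 4.
That gives 2 + 4 + 2 + 1 + 4 + 2 = 15 balls with no colour reaching 5.
The next ball forces some colour to 5, so 15 + 1 = 16.

16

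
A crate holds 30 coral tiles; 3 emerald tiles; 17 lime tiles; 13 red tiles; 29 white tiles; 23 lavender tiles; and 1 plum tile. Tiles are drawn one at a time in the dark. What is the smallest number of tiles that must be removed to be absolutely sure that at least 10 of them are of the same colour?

By pigeonhole, put each drawn tile into a box by colour. The largest draw with every box below 10 takes min(count, 9) from each colour; colours with fewer than 9 contribute all they have.
Σ min(cᵢ, 9) = 9 + 3 + 9 + 9 + 9 + 9 + 1 = 49.
Draw number 49 + 1 = 50 must push one box to 10.

50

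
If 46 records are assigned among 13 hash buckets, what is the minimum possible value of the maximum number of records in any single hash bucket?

The 13 hash buckets are the holes and the 46 records are the pigeons.
If every hash bucket held at most 3 records, the total would be at most 13 × 3 = 39, which is less than 46.
So some hash bucket holds at least ⌈46/13⌉ = 4 records.

4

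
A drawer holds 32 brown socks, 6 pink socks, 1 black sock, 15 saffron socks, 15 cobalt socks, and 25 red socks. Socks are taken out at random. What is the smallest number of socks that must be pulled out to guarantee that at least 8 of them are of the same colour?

By the pigeonhole principle, the 6 colours are the holes; the socks drawn are the pigeons.
To avoid 8 of any one colour, the worst case takes at most 7 of each colour, or every sock of a colour that has fewer than 7.
That gives 7 + 6 + 1 + 7 + 7 + 7 = 35 socks with no colour reaching 8.
The next sock forces some colour to 8, so 35 + 1 = 36.

36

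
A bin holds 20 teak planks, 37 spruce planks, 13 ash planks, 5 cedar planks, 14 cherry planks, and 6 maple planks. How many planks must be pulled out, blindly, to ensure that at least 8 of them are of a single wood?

An adversary could hand out at most 7 planks per wood (cedar, maple run out sooner): 7 + 7 + 7 + 5 + 7 + 6 = 39 planks and still no wood has 8.
Pigeonhole: one more plank lands in a wood already at 7, so 40 draws are enough and 39 are not.

40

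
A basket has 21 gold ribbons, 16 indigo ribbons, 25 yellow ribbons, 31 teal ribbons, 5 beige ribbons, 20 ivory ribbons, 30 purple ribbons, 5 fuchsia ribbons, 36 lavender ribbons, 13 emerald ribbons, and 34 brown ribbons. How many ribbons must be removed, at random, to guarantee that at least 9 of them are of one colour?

83

By pigeonhole, put each drawn ribbon into a box by colour. The largest draw with every box below 9 takes min(count, 8) from each colour; colours with fewer than 8 contribute all they have.
Σ min(cᵢ, 8) = 8 + 8 + 8 + 8 + 5 + 8 + 8 + 5 + 8 + 8 + 8 = 82.
Draw number 82 + 1 = 83 must push one box to 9.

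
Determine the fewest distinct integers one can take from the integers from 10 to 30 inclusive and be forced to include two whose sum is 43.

13

Two chosen integers sum to 43 exactly when both halves of some pair {x, 43−x} with 13 ≤ x ≤ 43−x ≤ 30 are chosen — 9 such pairs.
The remaining 3 elements (those with no distinct partner in range) can never complete a 43-sum, so the worst case takes all of them and one from each pair: 3 + 9 = 12.
By the pigeonhole principle, the 13th integer has to be the second member of some pair, so 12 + 1 = 13.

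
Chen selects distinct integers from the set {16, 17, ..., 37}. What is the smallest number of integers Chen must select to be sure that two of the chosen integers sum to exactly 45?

16

A set avoiding the sum 45 can contain at most one of each pair {x, 45−x}, plus the 8 elements whose complement lies outside the range.
The integers 23, …, 37 (15 of them) are such a set: any two sum to at least 23+24 = 47 > 45.
By pigeonhole, any 16th integer completes one of the 7 pairs, so 16 choices force a sum of 45.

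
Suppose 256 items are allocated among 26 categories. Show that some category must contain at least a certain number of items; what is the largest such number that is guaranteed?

The 26 categories are the holes and the 256 items are the pigeons.
If every category held at most 9 items, the total would be at most 26 × 9 = 234, which is less than 256.
So some category holds at least ⌈256/26⌉ = 10 items.

10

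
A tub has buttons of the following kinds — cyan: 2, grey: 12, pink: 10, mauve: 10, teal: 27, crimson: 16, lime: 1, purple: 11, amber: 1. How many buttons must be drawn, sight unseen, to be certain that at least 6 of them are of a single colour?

35

An adversary could hand out at most 5 buttons per colour (cyan, lime, amber run out sooner): 2 + 5 + 5 + 5 + 5 + 5 + 1 + 5 + 1 = 34 buttons and still no colour has 6.
By pigeonhole, one more button lands in a colour already at 5, so 35 draws are enough and 34 are not.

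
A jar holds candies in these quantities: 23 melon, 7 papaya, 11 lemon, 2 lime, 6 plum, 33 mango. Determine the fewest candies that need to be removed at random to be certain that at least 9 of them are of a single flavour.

An adversary could hand out at most 8 candies per flavour (papaya, lime, plum run out sooner): 8 + 7 + 8 + 2 + 6 + 8 = 39 candies and still no flavour has 9.
One more candy lands in a flavour already at 8, so 40 draws are enough and 39 are not.

40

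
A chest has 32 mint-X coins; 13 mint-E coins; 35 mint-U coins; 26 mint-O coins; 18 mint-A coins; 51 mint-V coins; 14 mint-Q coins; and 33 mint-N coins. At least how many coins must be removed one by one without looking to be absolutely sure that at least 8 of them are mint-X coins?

In the worst case for collecting mint-X coins, every non-mint-X coin comes out first.
There are 13 + 35 + 26 + 18 + 51 + 14 + 33 = 190 non-mint-X coins altogether.
After those, each further coin must be mint-X, so 190 + 8 = 198 draws guarantee 8 mint-X coins.

198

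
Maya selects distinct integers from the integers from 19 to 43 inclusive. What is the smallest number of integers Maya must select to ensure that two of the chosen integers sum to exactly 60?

15

Two chosen integers sum to 60 exactly when both halves of some pair {x, 60−x} with 19 ≤ x ≤ 60−x ≤ 41 are chosen — 11 such pairs.
The remaining 3 elements (those with no distinct partner in range) can never complete a 60-sum, so the worst case takes all of them and one from each pair: 3 + 11 = 14.
By the pigeonhole principle, the 15th integer has to be the second member of some pair, so 14 + 1 = 15.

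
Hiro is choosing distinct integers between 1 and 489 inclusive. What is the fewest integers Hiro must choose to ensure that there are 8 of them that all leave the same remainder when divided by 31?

218

By pigeonhole, the 31 residue classes mod 31 are the pigeonholes.
With 217 integers one could put 7 in each residue class and have no class reach 8.
The 218th integer pushes some class to 8, so 31·7 + 1 = 218.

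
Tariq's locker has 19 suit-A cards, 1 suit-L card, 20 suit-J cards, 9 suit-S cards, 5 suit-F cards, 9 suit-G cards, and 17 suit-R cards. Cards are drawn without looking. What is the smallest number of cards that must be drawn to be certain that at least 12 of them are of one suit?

Pigeonhole: put each drawn card into a box by suit. The largest draw with every box below 12 takes min(count, 11) from each suit; suits with fewer than 11 contribute all they have.
Σ min(cᵢ, 11) = 11 + 1 + 11 + 9 + 5 + 9 + 11 = 57.
Draw number 57 + 1 = 58 must push one box to 12.

58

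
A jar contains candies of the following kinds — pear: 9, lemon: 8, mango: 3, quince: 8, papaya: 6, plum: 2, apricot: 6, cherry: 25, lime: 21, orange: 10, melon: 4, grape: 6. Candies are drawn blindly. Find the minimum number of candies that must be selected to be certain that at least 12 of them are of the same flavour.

85

An adversary could hand out at most 11 candies per flavour (10 flavours run out sooner): 9 + 8 + 3 + 8 + 6 + 2 + 6 + 11 + 11 + 10 + 4 + 6 = 84 candies and still no flavour has 12.
By pigeonhole, one more candy lands in a flavour already at 11, so 85 draws are enough and 84 are not.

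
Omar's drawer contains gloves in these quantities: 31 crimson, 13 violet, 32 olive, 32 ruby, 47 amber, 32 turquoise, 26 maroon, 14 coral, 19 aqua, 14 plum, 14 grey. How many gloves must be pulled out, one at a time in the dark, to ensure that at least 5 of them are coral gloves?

In the worst case for collecting coral gloves, every non-coral glove comes out first.
There are 31 + 13 + 32 + 32 + 47 + 32 + 26 + 19 + 14 + 14 = 260 non-coral gloves altogether.
After those, each further glove must be coral, so 260 + 5 = 265 draws guarantee 5 coral gloves.

265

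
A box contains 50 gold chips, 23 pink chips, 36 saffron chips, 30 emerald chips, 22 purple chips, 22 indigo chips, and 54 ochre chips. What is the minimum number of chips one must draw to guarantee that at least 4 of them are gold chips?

In the worst case for collecting gold chips, every non-gold chip comes out first.
There are 23 + 36 + 30 + 22 + 22 + 54 = 187 non-gold chips altogether.
After those, each further chip must be gold, so 187 + 4 = 191 draws guarantee 4 gold chips.

191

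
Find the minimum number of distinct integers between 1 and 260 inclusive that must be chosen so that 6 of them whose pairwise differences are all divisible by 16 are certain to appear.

81

Integers whose pairwise differences are multiples of 16 are exactly those sharing a remainder mod 16. The 16 residue classes mod 16 are the pigeonholes.
With 80 integers one could put 5 in each residue class and have no class reach 6.
The 81st integer pushes some class to 6, so 16·5 + 1 = 81.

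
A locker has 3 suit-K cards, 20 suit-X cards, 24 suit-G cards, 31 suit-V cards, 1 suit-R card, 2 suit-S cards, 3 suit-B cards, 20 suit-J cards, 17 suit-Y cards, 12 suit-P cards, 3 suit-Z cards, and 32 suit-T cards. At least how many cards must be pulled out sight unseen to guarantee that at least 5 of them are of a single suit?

An adversary could hand out at most 4 cards per suit (5 suits run out sooner): 3 + 4 + 4 + 4 + 1 + 2 + 3 + 4 + 4 + 4 + 3 + 4 = 40 cards and still no suit has 5.
By pigeonhole, one more card lands in a suit already at 4, so 41 draws are enough and 40 are not.

41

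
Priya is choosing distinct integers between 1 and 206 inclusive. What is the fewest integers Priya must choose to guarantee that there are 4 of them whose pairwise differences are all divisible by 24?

Integers whose pairwise differences are multiples of 24 are exactly those sharing a remainder mod 24. By pigeonhole, the 24 residue classes mod 24 are the pigeonholes.
With 72 integers one could put 3 in each residue class and have no class reach 4.
The 73rd integer pushes some class to 4, so 24·3 + 1 = 73.

73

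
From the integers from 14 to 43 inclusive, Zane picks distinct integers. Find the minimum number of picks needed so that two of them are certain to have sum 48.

Group the elements by complementary pair {x, 48−x}: {14,34}, {15,33}, {16,32}, …, giving 10 two-element pairs, the single value 24 (it cannot pair with itself since the integers are distinct), and 9 integers whose partner 48−x falls outside [14,43].
Treating each of those 20 groups as a pigeonhole, one can pick one integer per group — 20 integers — with no two summing to 48.
The 21st integer lands in an occupied pair, forcing a sum of 48.

21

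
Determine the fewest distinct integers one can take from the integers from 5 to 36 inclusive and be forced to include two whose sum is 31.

22

Group the elements by complementary pair {x, 31−x}: {5,26}, {6,25}, {7,24}, …, giving 11 two-element pairs and 10 integers whose partner 31−x falls outside [5,36].
Treating each of those 21 groups as a pigeonhole, one can pick one integer per group — 21 integers — with no two summing to 31.
The 22nd integer lands in an occupied pair, forcing a sum of 31.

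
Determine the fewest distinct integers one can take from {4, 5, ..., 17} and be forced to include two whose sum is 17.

10

Two chosen integers sum to 17 exactly when both halves of some pair {x, 17−x} with 4 ≤ x ≤ 17−x ≤ 13 are chosen — 5 such pairs.
The remaining 4 elements (those with no distinct partner in range) can never complete a 17-sum, so the worst case takes all of them and one from each pair: 4 + 5 = 9.
By the pigeonhole principle, the 10th integer has to be the second member of some pair, so 9 + 1 = 10.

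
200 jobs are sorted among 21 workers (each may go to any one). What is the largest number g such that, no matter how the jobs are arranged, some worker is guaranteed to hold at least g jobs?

Pigeonhole: the 21 workers are the holes and the 200 jobs are the pigeons.
If every worker held at most 9 jobs, the total would be at most 21 × 9 = 189, which is less than 200.
So some worker holds at least ⌈200/21⌉ = 10 jobs.

10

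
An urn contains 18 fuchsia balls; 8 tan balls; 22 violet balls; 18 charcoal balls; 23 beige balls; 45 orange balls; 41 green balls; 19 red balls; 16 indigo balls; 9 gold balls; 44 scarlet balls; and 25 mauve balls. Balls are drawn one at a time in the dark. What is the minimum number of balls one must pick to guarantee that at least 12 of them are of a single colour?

An adversary could hand out at most 11 balls per colour (tan, gold run out sooner): 11 + 8 + 11 + 11 + 11 + 11 + 11 + 11 + 11 + 9 + 11 + 11 = 127 balls and still no colour has 12.
One more ball lands in a colour already at 11, so 128 draws are enough and 127 are not.

128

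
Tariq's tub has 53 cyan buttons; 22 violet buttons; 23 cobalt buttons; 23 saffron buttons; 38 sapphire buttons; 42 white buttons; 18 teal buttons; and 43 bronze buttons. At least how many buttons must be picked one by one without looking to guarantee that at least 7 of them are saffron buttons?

In the worst case for collecting saffron buttons, every non-saffron button comes out first.
There are 53 + 22 + 23 + 38 + 42 + 18 + 43 = 239 non-saffron buttons altogether.
After those, each further button must be saffron, so 239 + 7 = 246 draws guarantee 7 saffron buttons.

246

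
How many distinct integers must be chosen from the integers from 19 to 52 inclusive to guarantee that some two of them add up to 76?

A set avoiding the sum 76 can contain at most one of each pair {x, 76−x}, plus the 6 elements whose complement lies outside the range or equal to its own complement.
The integers 19, …, 38 (20 of them) are such a set: any two sum to at least 19+20 = 39 and at most 37+38 = 75 < 76.
By the pigeonhole principle, any 21st integer completes one of the 14 pairs, so 21 choices force a sum of 76.

21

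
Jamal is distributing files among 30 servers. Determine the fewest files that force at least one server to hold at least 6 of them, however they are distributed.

With 150 files one could put exactly 5 in each of the 30 servers, and no server would reach 6.
One more file must land in a server that already has 5, giving it 6.
So 30 × 5 + 1 = 151 files are required.

151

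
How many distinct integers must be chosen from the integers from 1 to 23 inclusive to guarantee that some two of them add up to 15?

Group the elements by complementary pair {x, 15−x}: {1,14}, {2,13}, {3,12}, …, giving 7 two-element pairs and 9 integers whose partner 15−x falls outside [1,23].
Pigeonhole: treating each of those 16 groups as a pigeonhole, one can pick one integer per group — 16 integers — with no two summing to 15.
The 17th integer lands in an occupied pair, forcing a sum of 15.

17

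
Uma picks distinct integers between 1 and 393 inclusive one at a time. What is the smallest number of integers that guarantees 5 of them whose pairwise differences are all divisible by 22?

89

Integers whose pairwise differences are multiples of 22 are exactly those sharing a remainder mod 22. The 22 residue classes mod 22 are the pigeonholes.
With 88 integers one could put 4 in each residue class and have no class reach 5.
The 89th integer pushes some class to 5, so 22·4 + 1 = 89.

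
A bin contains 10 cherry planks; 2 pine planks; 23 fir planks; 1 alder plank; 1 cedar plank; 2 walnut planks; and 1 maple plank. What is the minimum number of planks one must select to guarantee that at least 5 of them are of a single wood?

16

By pigeonhole, the 7 woods are the holes; the planks drawn are the pigeons.
To avoid 5 of any one wood, the worst case takes at most 4 of each wood, or every plank of a wood that has fewer than 4.
That gives 4 + 2 + 4 + 1 + 1 + 2 + 1 = 15 planks with no wood reaching 5.
The next plank forces some wood to 5, so 15 + 1 = 16.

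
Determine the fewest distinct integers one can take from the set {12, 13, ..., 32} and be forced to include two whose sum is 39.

14

A set avoiding the sum 39 can contain at most one of each pair {x, 39−x}, plus the 5 elements whose complement lies outside the range.
The integers 20, …, 32 (13 of them) are such a set: any two sum to at least 20+21 = 41 > 39.
By the pigeonhole principle, any 14th integer completes one of the 8 pairs, so 14 choices force a sum of 39.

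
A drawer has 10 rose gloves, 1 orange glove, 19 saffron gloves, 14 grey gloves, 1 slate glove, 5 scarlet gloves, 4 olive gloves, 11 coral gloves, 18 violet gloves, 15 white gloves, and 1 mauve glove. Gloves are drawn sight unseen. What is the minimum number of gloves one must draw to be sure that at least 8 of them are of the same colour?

An adversary could hand out at most 7 gloves per colour (5 colours run out sooner): 7 + 1 + 7 + 7 + 1 + 5 + 4 + 7 + 7 + 7 + 1 = 54 gloves and still no colour has 8.
One more glove lands in a colour already at 7, so 55 draws are enough and 54 are not.

55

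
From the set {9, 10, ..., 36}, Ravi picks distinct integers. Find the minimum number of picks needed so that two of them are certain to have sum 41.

A set avoiding the sum 41 can contain at most one of each pair {x, 41−x}, plus the 4 elements whose complement lies outside the range.
The integers 21, …, 36 (16 of them) are such a set: any two sum to at least 21+22 = 43 > 41.
Any 17th integer completes one of the 12 pairs, so 17 choices force a sum of 41.

17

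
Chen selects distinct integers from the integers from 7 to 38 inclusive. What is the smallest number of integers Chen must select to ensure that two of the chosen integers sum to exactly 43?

18

A set avoiding the sum 43 can contain at most one of each pair {x, 43−x}, plus the 2 elements whose complement lies outside the range.
The integers 22, …, 38 (17 of them) are such a set: any two sum to at least 22+23 = 45 > 43.
Pigeonhole: any 18th integer completes one of the 15 pairs, so 18 choices force a sum of 43.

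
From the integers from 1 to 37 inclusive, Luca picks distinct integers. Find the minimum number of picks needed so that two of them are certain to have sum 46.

24

Group the elements by complementary pair {x, 46−x}: {9,37}, {10,36}, {11,35}, …, giving 14 two-element pairs; the single value 23 (it cannot pair with itself since the integers are distinct); and 8 integers whose partner 46−x falls outside [1,37].
By the pigeonhole principle, treating each of those 23 groups as a pigeonhole, one can pick one integer per group — 23 integers — with no two summing to 46.
The 24th integer lands in an occupied pair, forcing a sum of 46.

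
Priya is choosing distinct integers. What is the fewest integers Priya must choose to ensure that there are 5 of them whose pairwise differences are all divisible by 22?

89

Integers whose pairwise differences are multiples of 22 are exactly those sharing a remainder mod 22. The 22 residue classes mod 22 are the pigeonholes.
With 88 integers one could put 4 in each residue class and have no class reach 5.
The 89th integer pushes some class to 5, so 22·4 + 1 = 89.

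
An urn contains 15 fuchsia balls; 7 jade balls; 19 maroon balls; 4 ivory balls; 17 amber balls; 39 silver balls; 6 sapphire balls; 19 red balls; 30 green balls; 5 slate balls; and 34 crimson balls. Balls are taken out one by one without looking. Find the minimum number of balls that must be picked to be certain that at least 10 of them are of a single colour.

86

Pigeonhole: the 11 colours are the holes; the balls drawn are the pigeons.
To avoid 10 of any one colour, the worst case takes at most 9 of each colour, or every ball of a colour that has fewer than 9.
That gives 9 + 7 + 9 + 4 + 9 + 9 + 6 + 9 + 9 + 5 + 9 = 85 balls with no colour reaching 10.
The next ball forces some colour to 10, so 85 + 1 = 86.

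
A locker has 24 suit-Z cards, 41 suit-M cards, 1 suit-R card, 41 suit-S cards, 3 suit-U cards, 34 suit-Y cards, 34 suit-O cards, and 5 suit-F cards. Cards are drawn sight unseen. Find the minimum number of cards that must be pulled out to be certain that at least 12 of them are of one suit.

65

An adversary could hand out at most 11 cards per suit (suit-R, suit-U, suit-F run out sooner): 11 + 11 + 1 + 11 + 3 + 11 + 11 + 5 = 64 cards and still no suit has 12.
One more card lands in a suit already at 11, so 65 draws are enough and 64 are not.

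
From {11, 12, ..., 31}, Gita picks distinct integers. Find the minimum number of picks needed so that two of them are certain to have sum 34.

16

Group the elements by complementary pair {x, 34−x}: {11,23}, {12,22}, {13,21}, …, giving 6 two-element pairs, the single value 17 (it cannot pair with itself since the integers are distinct), and 8 integers whose partner 34−x falls outside [11,31].
By pigeonhole, treating each of those 15 groups as a pigeonhole, one can pick one integer per group — 15 integers — with no two summing to 34.
The 16th integer lands in an occupied pair, forcing a sum of 34.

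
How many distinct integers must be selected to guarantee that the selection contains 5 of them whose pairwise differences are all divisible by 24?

Integers whose pairwise differences are multiples of 24 are exactly those sharing a remainder mod 24. By the pigeonhole principle, the 24 residue classes mod 24 are the pigeonholes.
With 96 integers one could put 4 in each residue class and have no class reach 5.
The 97th integer pushes some class to 5, so 24·4 + 1 = 97.

97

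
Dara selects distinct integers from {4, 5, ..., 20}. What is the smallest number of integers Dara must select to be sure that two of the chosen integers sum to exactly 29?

12

Two chosen integers sum to 29 exactly when both halves of some pair {x, 29−x} with 9 ≤ x ≤ 29−x ≤ 20 are chosen — 6 such pairs.
The remaining 5 elements (those with no distinct partner in range) can never complete a 29-sum, so the worst case takes all of them and one from each pair: 5 + 6 = 11.
By the pigeonhole principle, the 12th integer has to be the second member of some pair, so 11 + 1 = 12.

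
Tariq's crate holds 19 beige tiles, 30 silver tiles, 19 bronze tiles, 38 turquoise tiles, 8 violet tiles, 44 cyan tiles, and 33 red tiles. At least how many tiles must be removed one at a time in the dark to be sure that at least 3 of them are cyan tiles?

In the worst case for collecting cyan tiles, every non-cyan tile comes out first.
There are 19 + 30 + 19 + 38 + 8 + 33 = 147 non-cyan tiles altogether.
After those, each further tile must be cyan, so 147 + 3 = 150 draws guarantee 3 cyan tiles.

150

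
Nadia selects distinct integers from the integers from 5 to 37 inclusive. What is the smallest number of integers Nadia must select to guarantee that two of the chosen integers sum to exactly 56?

25

Group the elements by complementary pair {x, 56−x}: {19,37}, {20,36}, {21,35}, …, giving 9 two-element pairs, the single value 28 (it cannot pair with itself since the integers are distinct), and 14 integers whose partner 56−x falls outside [5,37].
By pigeonhole, treating each of those 24 groups as a pigeonhole, one can pick one integer per group — 24 integers — with no two summing to 56.
The 25th integer lands in an occupied pair, forcing a sum of 56.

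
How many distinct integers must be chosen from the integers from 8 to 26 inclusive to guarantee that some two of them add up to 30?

Two chosen integers sum to 30 exactly when both halves of some pair {x, 30−x} with 8 ≤ x ≤ 30−x ≤ 22 are chosen — 7 such pairs.
The remaining 5 elements (those with no distinct partner in range) can never complete a 30-sum, so the worst case takes all of them and one from each pair: 5 + 7 = 12.
The 13th integer has to be the second member of some pair, so 12 + 1 = 13.

13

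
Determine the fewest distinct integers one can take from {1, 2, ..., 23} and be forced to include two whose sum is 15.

A set avoiding the sum 15 can contain at most one of each pair {x, 15−x}, plus the 9 elements whose complement lies outside the range.
The integers 8, …, 23 (16 of them) are such a set: any two sum to at least 8+9 = 17 > 15.
Any 17th integer completes one of the 7 pairs, so 17 choices force a sum of 15.

17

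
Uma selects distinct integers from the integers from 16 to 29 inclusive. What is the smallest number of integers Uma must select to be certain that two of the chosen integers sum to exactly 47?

9

A set avoiding the sum 47 can contain at most one of each pair {x, 47−x}, plus the 2 elements whose complement lies outside the range.
The integers 16, …, 23 (8 of them) are such a set: any two sum to at least 16+17 = 33 and at most 22+23 = 45 < 47.
Any 9th integer completes one of the 6 pairs, so 9 choices force a sum of 47.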